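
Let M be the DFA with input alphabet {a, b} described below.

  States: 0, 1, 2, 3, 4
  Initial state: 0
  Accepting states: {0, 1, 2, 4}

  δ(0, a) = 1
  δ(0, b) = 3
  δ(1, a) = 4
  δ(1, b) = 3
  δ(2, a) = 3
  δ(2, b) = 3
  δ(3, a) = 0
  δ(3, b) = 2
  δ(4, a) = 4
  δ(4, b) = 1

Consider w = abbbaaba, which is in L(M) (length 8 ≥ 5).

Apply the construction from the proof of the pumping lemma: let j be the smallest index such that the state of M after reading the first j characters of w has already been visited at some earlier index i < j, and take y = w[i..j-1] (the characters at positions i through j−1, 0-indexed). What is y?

Run of M on w = a b b b a a b a:
  step 0: 0  (start)
  step 1: 1  (read a: 0→1)
  step 2: 3  (read b: 1→3)
  step 3: 2  (read b: 3→2)
  step 4: 3  (read b: 2→3)   ← first repeat (3 seen earlier)
  step 5: 0  (read a: 3→0)
  step 6: 1  (read a: 0→1)
  step 7: 3  (read b: 1→3)
  step 8: 0  (read a: 3→0)

So i = 2, j = 4, giving x = w[0:2] = ab, y = w[2:4] = bb, z = w[4:8] = aaba.
Check: |xy| = 4 ≤ 5 and |y| = 2 ≥ 1. Reading y takes M from 3 back to 3, so every xyⁱz is accepted.

bb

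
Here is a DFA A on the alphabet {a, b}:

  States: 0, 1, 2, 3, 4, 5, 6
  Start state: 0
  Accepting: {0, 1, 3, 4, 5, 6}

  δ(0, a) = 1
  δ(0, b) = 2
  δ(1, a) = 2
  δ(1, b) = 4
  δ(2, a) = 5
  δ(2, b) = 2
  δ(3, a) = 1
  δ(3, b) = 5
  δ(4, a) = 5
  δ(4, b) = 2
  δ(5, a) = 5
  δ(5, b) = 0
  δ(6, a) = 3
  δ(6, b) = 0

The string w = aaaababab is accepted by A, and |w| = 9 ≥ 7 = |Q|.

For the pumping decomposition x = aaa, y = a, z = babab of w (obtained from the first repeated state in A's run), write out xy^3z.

xy^3z = aaa·a·a·a·babab = aaaaaababab.
Reading y = a takes A from 5 back to 5, so after x·y·y·y the machine is still in 5, and z then leads to the accepting state 0. Hence aaaaaababab ∈ L(A).

aaaaaababab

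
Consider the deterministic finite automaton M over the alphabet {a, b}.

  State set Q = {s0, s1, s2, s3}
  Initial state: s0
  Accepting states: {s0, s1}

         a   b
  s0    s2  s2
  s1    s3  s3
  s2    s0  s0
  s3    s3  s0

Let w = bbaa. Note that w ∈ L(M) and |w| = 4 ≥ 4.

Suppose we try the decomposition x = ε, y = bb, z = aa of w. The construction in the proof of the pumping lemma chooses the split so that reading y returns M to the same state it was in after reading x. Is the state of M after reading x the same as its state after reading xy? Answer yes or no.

State sequence: s0 -b-> s2 -b-> s0

After x (step 0): s0. After xy (step 2): s0.
They match, so y = bb drives M around a cycle from s0 back to itself; pumping y any number of times keeps M in s0 before reading z, and xyⁱz ∈ L(M) for every i ≥ 0.

yes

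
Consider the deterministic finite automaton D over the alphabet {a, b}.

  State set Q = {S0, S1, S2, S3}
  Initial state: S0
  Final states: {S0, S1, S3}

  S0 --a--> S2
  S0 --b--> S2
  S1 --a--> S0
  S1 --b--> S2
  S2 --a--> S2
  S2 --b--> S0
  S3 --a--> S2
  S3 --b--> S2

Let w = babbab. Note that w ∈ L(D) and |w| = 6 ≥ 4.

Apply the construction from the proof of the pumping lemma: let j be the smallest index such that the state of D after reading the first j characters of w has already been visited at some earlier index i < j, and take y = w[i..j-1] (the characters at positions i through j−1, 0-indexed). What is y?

a

Run of D on w = b a b b a b:
  step 0: S0  (start)
  step 1: S2  (read b: S0→S2)
  step 2: S2  (read a: S2→S2)   ← first repeat (S2 seen earlier)
  step 3: S0  (read b: S2→S0)
  step 4: S2  (read b: S0→S2)
  step 5: S2  (read a: S2→S2)
  step 6: S0  (read b: S2→S0)

So i = 1, j = 2, giving x = w[0:1] = b, y = w[1:2] = a, z = w[2:6] = bbab.
Check: |xy| = 2 ≤ 4 and |y| = 1 ≥ 1. Reading y takes D from S2 back to S2, so every xyⁱz is accepted.
With |Q| = 4, pigeonhole forces a state repeat no later than step 4; the substring read between the first and second visits to that state can be pumped.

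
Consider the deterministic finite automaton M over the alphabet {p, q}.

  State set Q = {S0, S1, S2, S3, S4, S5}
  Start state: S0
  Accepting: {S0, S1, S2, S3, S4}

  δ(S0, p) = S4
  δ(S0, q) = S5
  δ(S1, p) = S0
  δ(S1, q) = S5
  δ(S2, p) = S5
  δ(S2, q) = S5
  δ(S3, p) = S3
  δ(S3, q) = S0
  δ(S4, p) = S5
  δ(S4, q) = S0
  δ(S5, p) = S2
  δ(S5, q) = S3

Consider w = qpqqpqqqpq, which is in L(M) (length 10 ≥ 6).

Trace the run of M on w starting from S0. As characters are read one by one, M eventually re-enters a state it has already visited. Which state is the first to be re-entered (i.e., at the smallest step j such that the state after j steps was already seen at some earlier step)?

S5

State sequence: S0 -q-> S5 -p-> S2 -q-> S5 -q-> S3 -p-> S3 -q-> S0 -q-> S5 -q-> S3 -p-> S3 -q-> S0
First repeat at step 3: S5 was already visited.

The earliest repeat is at step j = 3: M is in S5, which it already visited at step i = 1.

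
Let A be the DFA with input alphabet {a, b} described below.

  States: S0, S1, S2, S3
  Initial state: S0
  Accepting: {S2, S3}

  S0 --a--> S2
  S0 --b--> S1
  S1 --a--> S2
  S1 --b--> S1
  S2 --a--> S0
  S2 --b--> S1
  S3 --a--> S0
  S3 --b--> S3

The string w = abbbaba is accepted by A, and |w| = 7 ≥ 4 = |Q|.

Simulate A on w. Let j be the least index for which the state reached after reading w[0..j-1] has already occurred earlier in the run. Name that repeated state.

State sequence: S0 -a-> S2 -b-> S1 -b-> S1 -b-> S1 -a-> S2 -b-> S1 -a-> S2
First repeat at step 3: S1 was already visited.

The earliest repeat is at step j = 3: A is in S1, which it already visited at step i = 2.
The DFA has 4 states, so the proof of the pumping lemma guarantees a repeated state among the first 4+1 visited; the segment between the two visits is the pumpable y.

S1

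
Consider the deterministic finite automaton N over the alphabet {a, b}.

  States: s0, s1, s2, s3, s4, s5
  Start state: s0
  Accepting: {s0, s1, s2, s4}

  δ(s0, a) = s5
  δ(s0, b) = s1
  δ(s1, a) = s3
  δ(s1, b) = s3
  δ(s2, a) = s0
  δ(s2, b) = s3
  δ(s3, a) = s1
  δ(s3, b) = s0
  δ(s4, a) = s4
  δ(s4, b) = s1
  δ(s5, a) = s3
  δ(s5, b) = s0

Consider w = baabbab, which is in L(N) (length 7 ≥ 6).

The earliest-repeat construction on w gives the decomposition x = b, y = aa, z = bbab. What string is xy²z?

xy^2z = b·aa·aa·bbab = baaaabbab.
Reading y = aa takes N from s1 back to s1, so after x·y·y the machine is still in s1, and z then leads to the accepting state s0. Hence baaaabbab ∈ L(N).

baaaabbab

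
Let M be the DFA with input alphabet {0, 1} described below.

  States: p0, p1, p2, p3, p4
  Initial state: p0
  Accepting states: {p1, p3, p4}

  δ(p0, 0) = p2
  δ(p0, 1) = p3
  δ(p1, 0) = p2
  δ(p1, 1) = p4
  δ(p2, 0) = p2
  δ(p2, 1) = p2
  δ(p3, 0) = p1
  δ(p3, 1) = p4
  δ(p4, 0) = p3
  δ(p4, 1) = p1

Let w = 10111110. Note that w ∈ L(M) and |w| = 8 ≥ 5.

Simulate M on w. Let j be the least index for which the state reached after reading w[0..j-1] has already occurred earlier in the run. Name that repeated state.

p1

Run of M on w = 1 0 1 1 1 1 1 0:
  step 0: p0  (start)
  step 1: p3  (read 1: p0→p3)
  step 2: p1  (read 0: p3→p1)
  step 3: p4  (read 1: p1→p4)
  step 4: p1  (read 1: p4→p1)   ← first repeat (p1 seen earlier)
  step 5: p4  (read 1: p1→p4)
  step 6: p1  (read 1: p4→p1)
  step 7: p4  (read 1: p1→p4)
  step 8: p3  (read 0: p4→p3)

The earliest repeat is at step j = 4: M is in p1, which it already visited at step i = 2.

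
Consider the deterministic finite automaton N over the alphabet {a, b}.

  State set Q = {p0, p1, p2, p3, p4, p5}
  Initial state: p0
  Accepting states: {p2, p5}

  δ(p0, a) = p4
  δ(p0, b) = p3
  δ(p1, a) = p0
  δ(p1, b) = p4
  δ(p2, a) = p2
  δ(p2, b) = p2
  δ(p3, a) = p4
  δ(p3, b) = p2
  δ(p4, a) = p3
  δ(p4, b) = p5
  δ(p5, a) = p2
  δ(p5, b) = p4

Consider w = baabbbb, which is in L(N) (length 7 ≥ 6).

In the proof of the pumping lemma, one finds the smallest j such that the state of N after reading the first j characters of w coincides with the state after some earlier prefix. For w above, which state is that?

p3

Run of N on w = b a a b b b b:
  step 0: p0  (start)
  step 1: p3  (read b: p0→p3)
  step 2: p4  (read a: p3→p4)
  step 3: p3  (read a: p4→p3)   ← first repeat (p3 seen earlier)
  step 4: p2  (read b: p3→p2)
  step 5: p2  (read b: p2→p2)
  step 6: p2  (read b: p2→p2)
  step 7: p2  (read b: p2→p2)

The earliest repeat is at step j = 3: N is in p3, which it already visited at step i = 1.
The DFA has 6 states, so the proof of the pumping lemma guarantees a repeated state among the first 6+1 visited; the segment between the two visits is the pumpable y.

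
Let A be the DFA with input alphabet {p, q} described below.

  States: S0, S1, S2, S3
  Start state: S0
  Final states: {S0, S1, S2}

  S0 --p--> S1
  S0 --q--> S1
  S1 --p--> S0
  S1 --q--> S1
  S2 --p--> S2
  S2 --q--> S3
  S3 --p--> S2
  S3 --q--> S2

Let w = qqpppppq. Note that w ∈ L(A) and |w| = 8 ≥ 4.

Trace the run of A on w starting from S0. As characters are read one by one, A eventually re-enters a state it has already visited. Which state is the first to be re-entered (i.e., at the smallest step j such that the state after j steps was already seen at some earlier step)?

S1

Run of A on w = q q p p p p p q:
  step 0: S0  (start)
  step 1: S1  (read q: S0→S1)
  step 2: S1  (read q: S1→S1)   ← first repeat (S1 seen earlier)
  step 3: S0  (read p: S1→S0)
  step 4: S1  (read p: S0→S1)
  step 5: S0  (read p: S1→S0)
  step 6: S1  (read p: S0→S1)
  step 7: S0  (read p: S1→S0)
  step 8: S1  (read q: S0→S1)

The earliest repeat is at step j = 2: A is in S1, which it already visited at step i = 1.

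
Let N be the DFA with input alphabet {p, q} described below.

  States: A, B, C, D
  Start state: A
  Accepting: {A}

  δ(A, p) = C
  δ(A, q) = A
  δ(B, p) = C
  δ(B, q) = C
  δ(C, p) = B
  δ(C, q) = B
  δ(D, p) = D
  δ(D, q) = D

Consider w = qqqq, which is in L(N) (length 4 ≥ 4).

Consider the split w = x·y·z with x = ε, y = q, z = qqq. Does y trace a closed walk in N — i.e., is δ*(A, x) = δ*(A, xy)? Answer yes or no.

yes

State sequence: A -q-> A

After x (step 0): A. After xy (step 1): A.
They match, so y = q drives N around a cycle from A back to itself; pumping y any number of times keeps N in A before reading z, and xyⁱz ∈ L(N) for every i ≥ 0.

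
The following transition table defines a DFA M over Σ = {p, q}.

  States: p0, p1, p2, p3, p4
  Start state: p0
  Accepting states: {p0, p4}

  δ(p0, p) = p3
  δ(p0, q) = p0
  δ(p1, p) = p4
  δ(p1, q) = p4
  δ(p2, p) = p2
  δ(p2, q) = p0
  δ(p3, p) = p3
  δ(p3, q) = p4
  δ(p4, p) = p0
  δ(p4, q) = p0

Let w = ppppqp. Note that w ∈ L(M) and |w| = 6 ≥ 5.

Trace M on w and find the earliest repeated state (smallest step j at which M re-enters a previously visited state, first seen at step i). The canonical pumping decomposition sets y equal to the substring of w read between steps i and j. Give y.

State sequence: p0 -p-> p3 -p-> p3 -p-> p3 -p-> p3 -q-> p4 -p-> p0
First repeat at step 2: p3 was already visited.

So i = 1, j = 2, giving x = w[0:1] = p, y = w[1:2] = p, z = w[2:6] = ppqp.
Check: |xy| = 2 ≤ 5 and |y| = 1 ≥ 1. Reading y takes M from p3 back to p3, so every xyⁱz is accepted.

p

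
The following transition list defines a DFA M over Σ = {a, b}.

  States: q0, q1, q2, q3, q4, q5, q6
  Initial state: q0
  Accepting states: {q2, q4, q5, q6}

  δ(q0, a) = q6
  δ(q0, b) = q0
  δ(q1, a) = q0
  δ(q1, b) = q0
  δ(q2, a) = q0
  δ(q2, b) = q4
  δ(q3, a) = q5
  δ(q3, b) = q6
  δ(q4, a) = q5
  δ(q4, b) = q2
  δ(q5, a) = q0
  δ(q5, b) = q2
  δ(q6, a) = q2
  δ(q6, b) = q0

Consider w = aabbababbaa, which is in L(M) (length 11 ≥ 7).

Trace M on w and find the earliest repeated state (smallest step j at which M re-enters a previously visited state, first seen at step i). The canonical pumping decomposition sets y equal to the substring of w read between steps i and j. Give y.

State sequence: q0 -a-> q6 -a-> q2 -b-> q4 -b-> q2 -a-> q0 -b-> q0 -a-> q6 -b-> q0 -b-> q0 -a-> q6 -a-> q2
First repeat at step 4: q2 was already visited.

So i = 2, j = 4, giving x = w[0:2] = aa, y = w[2:4] = bb, z = w[4:11] = ababbaa.
Check: |xy| = 4 ≤ 7 and |y| = 2 ≥ 1. Reading y takes M from q2 back to q2, so every xyⁱz is accepted.
The DFA has 7 states, so the proof of the pumping lemma guarantees a repeated state among the first 7+1 visited; the segment between the two visits is the pumpable y.

bb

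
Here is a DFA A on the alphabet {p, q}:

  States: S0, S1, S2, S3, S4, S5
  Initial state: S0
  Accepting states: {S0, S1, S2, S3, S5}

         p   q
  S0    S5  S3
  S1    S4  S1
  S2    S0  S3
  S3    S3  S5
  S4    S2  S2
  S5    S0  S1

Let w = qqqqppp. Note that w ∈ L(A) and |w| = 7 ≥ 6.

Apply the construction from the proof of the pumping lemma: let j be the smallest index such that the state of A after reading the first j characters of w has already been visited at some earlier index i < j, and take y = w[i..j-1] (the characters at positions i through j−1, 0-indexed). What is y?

q

Run of A on w = q q q q p p p:
  step 0: S0  (start)
  step 1: S3  (read q: S0→S3)
  step 2: S5  (read q: S3→S5)
  step 3: S1  (read q: S5→S1)
  step 4: S1  (read q: S1→S1)   ← first repeat (S1 seen earlier)
  step 5: S4  (read p: S1→S4)
  step 6: S2  (read p: S4→S2)
  step 7: S0  (read p: S2→S0)

So i = 3, j = 4, giving x = w[0:3] = qqq, y = w[3:4] = q, z = w[4:7] = ppp.
Check: |xy| = 4 ≤ 6 and |y| = 1 ≥ 1. Reading y takes A from S1 back to S1, so every xyⁱz is accepted.
The DFA has 6 states, so the proof of the pumping lemma guarantees a repeated state among the first 6+1 visited; the segment between the two visits is the pumpable y.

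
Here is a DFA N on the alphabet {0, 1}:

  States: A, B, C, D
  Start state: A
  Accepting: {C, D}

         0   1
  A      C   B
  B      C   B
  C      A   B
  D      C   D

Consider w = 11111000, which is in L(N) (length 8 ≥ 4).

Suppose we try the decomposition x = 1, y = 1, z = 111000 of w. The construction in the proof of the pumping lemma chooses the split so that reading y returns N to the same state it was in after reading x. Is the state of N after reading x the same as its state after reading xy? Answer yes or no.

yes

Run of N on the first 2 characters of w = 1 1:
  step 0: A  (start)
  step 1: B  (read 1: A→B)
  step 2: B  (read 1: B→B)

After x (step 1): B. After xy (step 2): B.
They match, so y = 1 drives N around a cycle from B back to itself; pumping y any number of times keeps N in B before reading z, and xyⁱz ∈ L(N) for every i ≥ 0.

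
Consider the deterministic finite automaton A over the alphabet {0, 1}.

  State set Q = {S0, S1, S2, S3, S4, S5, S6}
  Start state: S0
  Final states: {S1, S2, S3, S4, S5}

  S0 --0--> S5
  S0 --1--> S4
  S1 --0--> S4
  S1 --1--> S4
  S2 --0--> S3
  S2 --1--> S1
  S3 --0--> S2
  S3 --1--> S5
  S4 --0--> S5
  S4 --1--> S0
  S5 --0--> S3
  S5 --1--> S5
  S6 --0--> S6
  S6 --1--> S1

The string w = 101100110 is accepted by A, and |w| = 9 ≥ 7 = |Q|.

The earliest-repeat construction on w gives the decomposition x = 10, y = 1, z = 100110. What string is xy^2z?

xy^2z = 10·1·1·100110 = 1011100110.
Reading y = 1 takes A from S5 back to S5, so after x·y·y the machine is still in S5, and z then leads to the accepting state S5. Hence 1011100110 ∈ L(A).

1011100110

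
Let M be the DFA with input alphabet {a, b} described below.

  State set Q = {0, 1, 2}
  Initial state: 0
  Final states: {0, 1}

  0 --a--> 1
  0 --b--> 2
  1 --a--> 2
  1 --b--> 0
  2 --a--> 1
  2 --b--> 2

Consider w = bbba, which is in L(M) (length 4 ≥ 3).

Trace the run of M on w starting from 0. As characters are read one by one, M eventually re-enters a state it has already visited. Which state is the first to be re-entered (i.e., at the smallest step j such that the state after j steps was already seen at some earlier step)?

State sequence: 0 -b-> 2 -b-> 2 -b-> 2 -a-> 1
First repeat at step 2: 2 was already visited.

The earliest repeat is at step j = 2: M is in 2, which it already visited at step i = 1.
With |Q| = 3, pigeonhole forces a state repeat no later than step 3; the substring read between the first and second visits to that state can be pumped.

2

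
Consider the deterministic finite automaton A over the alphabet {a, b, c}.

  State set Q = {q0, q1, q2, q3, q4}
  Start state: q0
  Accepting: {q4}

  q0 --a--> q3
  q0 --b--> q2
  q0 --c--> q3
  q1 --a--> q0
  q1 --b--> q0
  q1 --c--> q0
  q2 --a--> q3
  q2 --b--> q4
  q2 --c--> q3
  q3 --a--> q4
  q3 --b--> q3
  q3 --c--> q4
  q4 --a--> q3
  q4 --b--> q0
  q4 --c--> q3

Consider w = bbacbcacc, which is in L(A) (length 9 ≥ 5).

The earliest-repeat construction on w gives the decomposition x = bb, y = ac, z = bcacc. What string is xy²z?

bbacacbcacc

xy^2z = bb·ac·ac·bcacc = bbacacbcacc.
Reading y = ac takes A from q4 back to q4, so after x·y·y the machine is still in q4, and z then leads to the accepting state q4. Hence bbacacbcacc ∈ L(A).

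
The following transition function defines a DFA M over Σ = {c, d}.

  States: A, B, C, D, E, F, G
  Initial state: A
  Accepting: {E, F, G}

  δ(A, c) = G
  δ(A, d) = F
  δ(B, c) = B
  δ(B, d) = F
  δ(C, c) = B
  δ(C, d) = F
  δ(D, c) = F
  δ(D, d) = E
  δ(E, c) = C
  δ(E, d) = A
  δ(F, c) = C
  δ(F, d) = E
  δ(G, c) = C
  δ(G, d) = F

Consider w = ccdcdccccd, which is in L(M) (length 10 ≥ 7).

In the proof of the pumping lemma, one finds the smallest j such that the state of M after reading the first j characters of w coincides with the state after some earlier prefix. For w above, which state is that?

State sequence: A -c-> G -c-> C -d-> F -c-> C -d-> F -c-> C -c-> B -c-> B -c-> B -d-> F
First repeat at step 4: C was already visited.

The earliest repeat is at step j = 4: M is in C, which it already visited at step i = 2.
Pumping length from the standard proof: p = 7 (the number of states). The repeated state found above gives |xy| = j ≤ 7 and |y| = j − i ≥ 1.

C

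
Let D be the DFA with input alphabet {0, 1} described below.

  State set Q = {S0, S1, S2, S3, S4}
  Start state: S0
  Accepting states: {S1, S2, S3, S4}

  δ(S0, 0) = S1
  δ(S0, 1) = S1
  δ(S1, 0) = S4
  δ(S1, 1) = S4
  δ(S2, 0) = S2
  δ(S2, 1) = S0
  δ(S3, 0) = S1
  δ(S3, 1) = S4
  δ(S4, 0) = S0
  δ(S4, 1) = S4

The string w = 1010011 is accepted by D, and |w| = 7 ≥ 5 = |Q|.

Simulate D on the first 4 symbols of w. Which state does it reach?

Run of D on the first 4 characters of w = 1 0 1 0:
  step 0: S0  (start)
  step 1: S1  (read 1: S0→S1)
  step 2: S4  (read 0: S1→S4)
  step 3: S4  (read 1: S4→S4)
  step 4: S0  (read 0: S4→S0)

After reading 4 characters, D is in state S0.

S0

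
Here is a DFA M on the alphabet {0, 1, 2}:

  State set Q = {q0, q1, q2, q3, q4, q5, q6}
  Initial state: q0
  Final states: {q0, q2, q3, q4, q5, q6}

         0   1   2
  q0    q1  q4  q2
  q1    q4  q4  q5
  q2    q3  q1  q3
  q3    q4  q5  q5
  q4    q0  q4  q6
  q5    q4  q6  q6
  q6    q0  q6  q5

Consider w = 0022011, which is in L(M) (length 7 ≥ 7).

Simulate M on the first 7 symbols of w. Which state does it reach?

q4

State sequence: q0 -0-> q1 -0-> q4 -2-> q6 -2-> q5 -0-> q4 -1-> q4 -1-> q4

After reading 7 characters, M is in state q4.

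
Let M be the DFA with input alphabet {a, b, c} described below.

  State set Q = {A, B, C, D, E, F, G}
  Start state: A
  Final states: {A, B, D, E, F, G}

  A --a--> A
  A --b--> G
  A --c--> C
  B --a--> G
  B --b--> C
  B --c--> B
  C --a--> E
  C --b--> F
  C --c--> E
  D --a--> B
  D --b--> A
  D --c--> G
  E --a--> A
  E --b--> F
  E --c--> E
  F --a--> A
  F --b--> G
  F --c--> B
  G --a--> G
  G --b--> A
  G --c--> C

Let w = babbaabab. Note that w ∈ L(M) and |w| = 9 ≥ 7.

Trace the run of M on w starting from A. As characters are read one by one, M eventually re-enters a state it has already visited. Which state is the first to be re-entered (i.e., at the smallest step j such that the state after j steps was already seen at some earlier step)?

G

Run of M on w = b a b b a a b a b:
  step 0: A  (start)
  step 1: G  (read b: A→G)
  step 2: G  (read a: G→G)   ← first repeat (G seen earlier)
  step 3: A  (read b: G→A)
  step 4: G  (read b: A→G)
  step 5: G  (read a: G→G)
  step 6: G  (read a: G→G)
  step 7: A  (read b: G→A)
  step 8: A  (read a: A→A)
  step 9: G  (read b: A→G)

The earliest repeat is at step j = 2: M is in G, which it already visited at step i = 1.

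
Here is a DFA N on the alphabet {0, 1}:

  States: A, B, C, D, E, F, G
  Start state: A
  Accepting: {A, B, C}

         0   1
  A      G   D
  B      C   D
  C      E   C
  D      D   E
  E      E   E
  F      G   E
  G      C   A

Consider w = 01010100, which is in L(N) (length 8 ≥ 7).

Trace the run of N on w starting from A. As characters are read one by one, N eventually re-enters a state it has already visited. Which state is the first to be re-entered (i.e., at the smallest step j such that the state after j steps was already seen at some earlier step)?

A

Run of N on w = 0 1 0 1 0 1 0 0:
  step 0: A  (start)
  step 1: G  (read 0: A→G)
  step 2: A  (read 1: G→A)   ← first repeat (A seen earlier)
  step 3: G  (read 0: A→G)
  step 4: A  (read 1: G→A)
  step 5: G  (read 0: A→G)
  step 6: A  (read 1: G→A)
  step 7: G  (read 0: A→G)
  step 8: C  (read 0: G→C)

The earliest repeat is at step j = 2: N is in A, which it already visited at step i = 0.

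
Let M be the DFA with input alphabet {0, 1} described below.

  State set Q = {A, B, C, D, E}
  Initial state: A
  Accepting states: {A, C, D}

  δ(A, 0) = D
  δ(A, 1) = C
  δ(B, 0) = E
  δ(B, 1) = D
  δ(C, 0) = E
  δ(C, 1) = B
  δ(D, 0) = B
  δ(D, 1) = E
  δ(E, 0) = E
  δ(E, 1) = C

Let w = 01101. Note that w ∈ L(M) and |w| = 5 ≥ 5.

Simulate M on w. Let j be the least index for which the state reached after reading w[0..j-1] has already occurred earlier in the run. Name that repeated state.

State sequence: A -0-> D -1-> E -1-> C -0-> E -1-> C
First repeat at step 4: E was already visited.

The earliest repeat is at step j = 4: M is in E, which it already visited at step i = 2.
Since M has 5 states, any run of length ≥ 5 visits 5+1 states, so by pigeonhole some state repeats within the first 5 steps — that repeat gives the pumpable loop.

E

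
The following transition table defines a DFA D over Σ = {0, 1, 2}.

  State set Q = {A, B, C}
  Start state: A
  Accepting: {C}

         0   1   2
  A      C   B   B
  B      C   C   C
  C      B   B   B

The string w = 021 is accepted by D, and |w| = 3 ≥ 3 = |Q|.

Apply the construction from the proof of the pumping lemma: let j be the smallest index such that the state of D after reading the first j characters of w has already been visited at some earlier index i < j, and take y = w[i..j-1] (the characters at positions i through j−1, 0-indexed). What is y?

21

Run of D on w = 0 2 1:
  step 0: A  (start)
  step 1: C  (read 0: A→C)
  step 2: B  (read 2: C→B)
  step 3: C  (read 1: B→C)   ← first repeat (C seen earlier)

So i = 1, j = 3, giving x = w[0:1] = 0, y = w[1:3] = 21, z = w[3:3] = ε.
Check: |xy| = 3 ≤ 3 and |y| = 2 ≥ 1. Reading y takes D from C back to C, so every xyⁱz is accepted.
The DFA has 3 states, so the proof of the pumping lemma guarantees a repeated state among the first 3+1 visited; the segment between the two visits is the pumpable y.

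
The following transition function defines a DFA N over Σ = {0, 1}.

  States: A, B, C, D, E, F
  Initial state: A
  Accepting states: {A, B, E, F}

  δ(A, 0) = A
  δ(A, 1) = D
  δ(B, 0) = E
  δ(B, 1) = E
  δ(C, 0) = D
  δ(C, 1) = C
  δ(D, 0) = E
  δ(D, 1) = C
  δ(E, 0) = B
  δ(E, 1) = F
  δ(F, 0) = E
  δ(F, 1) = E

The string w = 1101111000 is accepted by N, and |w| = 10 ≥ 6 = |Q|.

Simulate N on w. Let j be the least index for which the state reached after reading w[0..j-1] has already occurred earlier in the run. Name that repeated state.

D

Run of N on w = 1 1 0 1 1 1 1 0 0 0:
  step 0: A  (start)
  step 1: D  (read 1: A→D)
  step 2: C  (read 1: D→C)
  step 3: D  (read 0: C→D)   ← first repeat (D seen earlier)
  step 4: C  (read 1: D→C)
  step 5: C  (read 1: C→C)
  step 6: C  (read 1: C→C)
  step 7: C  (read 1: C→C)
  step 8: D  (read 0: C→D)
  step 9: E  (read 0: D→E)
  step 10: B  (read 0: E→B)

The earliest repeat is at step j = 3: N is in D, which it already visited at step i = 1.
The DFA has 6 states, so the proof of the pumping lemma guarantees a repeated state among the first 6+1 visited; the segment between the two visits is the pumpable y.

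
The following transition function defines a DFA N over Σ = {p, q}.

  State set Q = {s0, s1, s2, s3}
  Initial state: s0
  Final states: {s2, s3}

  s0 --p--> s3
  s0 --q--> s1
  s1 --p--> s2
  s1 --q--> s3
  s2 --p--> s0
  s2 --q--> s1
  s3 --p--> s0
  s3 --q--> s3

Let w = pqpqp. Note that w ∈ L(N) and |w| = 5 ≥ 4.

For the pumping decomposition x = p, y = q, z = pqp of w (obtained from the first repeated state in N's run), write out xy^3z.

xy^3z = p·q·q·q·pqp = pqqqpqp.
Reading y = q takes N from s3 back to s3, so after x·y·y·y the machine is still in s3, and z then leads to the accepting state s2. Hence pqqqpqp ∈ L(N).

pqqqpqp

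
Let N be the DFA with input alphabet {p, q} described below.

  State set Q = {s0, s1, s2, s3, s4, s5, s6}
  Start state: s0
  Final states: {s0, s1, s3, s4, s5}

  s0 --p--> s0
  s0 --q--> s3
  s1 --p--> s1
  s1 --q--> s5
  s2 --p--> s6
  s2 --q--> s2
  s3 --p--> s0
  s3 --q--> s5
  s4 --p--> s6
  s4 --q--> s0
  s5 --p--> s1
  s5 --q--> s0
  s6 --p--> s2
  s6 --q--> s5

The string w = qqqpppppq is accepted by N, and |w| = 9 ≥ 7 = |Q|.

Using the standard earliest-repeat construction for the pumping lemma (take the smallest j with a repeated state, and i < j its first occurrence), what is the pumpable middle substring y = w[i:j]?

Run of N on w = q q q p p p p p q:
  step 0: s0  (start)
  step 1: s3  (read q: s0→s3)
  step 2: s5  (read q: s3→s5)
  step 3: s0  (read q: s5→s0)   ← first repeat (s0 seen earlier)
  step 4: s0  (read p: s0→s0)
  step 5: s0  (read p: s0→s0)
  step 6: s0  (read p: s0→s0)
  step 7: s0  (read p: s0→s0)
  step 8: s0  (read p: s0→s0)
  step 9: s3  (read q: s0→s3)

So i = 0, j = 3, giving x = w[0:0] = ε, y = w[0:3] = qqq, z = w[3:9] = pppppq.
Check: |xy| = 3 ≤ 7 and |y| = 3 ≥ 1. Reading y takes N from s0 back to s0, so every xyⁱz is accepted.
The DFA has 7 states, so the proof of the pumping lemma guarantees a repeated state among the first 7+1 visited; the segment between the two visits is the pumpable y.

qqq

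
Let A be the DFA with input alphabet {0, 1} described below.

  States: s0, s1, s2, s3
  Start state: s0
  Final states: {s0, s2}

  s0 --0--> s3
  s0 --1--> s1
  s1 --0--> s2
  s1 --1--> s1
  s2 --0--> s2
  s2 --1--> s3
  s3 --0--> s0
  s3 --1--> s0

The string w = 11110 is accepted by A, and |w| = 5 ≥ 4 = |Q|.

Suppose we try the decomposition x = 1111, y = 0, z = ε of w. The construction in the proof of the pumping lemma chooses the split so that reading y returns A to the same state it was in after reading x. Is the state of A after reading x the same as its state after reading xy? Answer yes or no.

Run of A on the first 5 characters of w = 1 1 1 1 0:
  step 0: s0  (start)
  step 1: s1  (read 1: s0→s1)
  step 2: s1  (read 1: s1→s1)
  step 3: s1  (read 1: s1→s1)
  step 4: s1  (read 1: s1→s1)
  step 5: s2  (read 0: s1→s2)

After x (step 4): s1. After xy (step 5): s2.
They differ (s1 ≠ s2), so y is not a cycle from the state after x; this split is not the one the pumping-lemma construction produces, and pumping y need not keep the string in L(A).

no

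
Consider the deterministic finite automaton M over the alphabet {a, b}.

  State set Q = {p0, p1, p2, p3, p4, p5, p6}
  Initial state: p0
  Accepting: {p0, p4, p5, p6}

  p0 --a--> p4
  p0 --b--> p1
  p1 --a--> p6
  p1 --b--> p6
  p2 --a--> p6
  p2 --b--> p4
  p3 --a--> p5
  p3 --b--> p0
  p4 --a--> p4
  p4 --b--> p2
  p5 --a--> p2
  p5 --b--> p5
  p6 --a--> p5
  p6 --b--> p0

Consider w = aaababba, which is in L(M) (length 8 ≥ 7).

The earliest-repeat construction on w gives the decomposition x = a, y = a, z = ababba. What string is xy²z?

aaaababba

xy^2z = a·a·a·ababba = aaaababba.
Reading y = a takes M from p4 back to p4, so after x·y·y the machine is still in p4, and z then leads to the accepting state p6. Hence aaaababba ∈ L(M).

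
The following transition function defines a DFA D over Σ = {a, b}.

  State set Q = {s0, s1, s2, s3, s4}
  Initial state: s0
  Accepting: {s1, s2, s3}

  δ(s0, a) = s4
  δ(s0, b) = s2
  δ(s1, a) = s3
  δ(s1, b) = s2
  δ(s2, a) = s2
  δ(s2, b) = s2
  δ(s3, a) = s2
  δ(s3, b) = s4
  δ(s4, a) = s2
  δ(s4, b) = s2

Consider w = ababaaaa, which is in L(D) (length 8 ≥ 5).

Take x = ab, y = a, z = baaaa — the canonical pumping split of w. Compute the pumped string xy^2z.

xy^2z = ab·a·a·baaaa = abaabaaaa.
Reading y = a takes D from s2 back to s2, so after x·y·y the machine is still in s2, and z then leads to the accepting state s2. Hence abaabaaaa ∈ L(D).

abaabaaaa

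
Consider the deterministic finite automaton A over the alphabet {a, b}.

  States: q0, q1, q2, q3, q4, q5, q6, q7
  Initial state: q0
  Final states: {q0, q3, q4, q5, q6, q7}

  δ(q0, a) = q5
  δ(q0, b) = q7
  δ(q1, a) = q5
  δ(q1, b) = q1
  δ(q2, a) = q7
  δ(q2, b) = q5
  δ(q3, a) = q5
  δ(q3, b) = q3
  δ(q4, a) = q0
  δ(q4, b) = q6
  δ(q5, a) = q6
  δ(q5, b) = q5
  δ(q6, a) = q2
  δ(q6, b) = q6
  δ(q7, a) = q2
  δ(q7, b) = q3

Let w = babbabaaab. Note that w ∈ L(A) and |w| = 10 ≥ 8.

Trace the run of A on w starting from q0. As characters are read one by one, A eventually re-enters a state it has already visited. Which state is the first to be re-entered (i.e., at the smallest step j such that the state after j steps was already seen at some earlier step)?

Run of A on w = b a b b a b a a a b:
  step 0: q0  (start)
  step 1: q7  (read b: q0→q7)
  step 2: q2  (read a: q7→q2)
  step 3: q5  (read b: q2→q5)
  step 4: q5  (read b: q5→q5)   ← first repeat (q5 seen earlier)
  step 5: q6  (read a: q5→q6)
  step 6: q6  (read b: q6→q6)
  step 7: q2  (read a: q6→q2)
  step 8: q7  (read a: q2→q7)
  step 9: q2  (read a: q7→q2)
  step 10: q5  (read b: q2→q5)

The earliest repeat is at step j = 4: A is in q5, which it already visited at step i = 3.

q5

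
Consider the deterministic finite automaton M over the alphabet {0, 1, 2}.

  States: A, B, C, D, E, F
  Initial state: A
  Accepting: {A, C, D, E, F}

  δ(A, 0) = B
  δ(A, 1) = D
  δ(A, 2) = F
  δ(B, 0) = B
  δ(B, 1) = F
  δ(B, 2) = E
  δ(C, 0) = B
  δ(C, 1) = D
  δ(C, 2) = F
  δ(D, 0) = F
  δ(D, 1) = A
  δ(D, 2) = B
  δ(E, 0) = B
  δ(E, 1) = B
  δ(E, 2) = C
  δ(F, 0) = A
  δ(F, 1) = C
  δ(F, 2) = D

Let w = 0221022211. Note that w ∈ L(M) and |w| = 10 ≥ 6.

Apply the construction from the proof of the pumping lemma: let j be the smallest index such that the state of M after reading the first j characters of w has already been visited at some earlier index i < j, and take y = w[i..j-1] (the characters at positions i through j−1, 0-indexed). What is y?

State sequence: A -0-> B -2-> E -2-> C -1-> D -0-> F -2-> D -2-> B -2-> E -1-> B -1-> F
First repeat at step 6: D was already visited.

So i = 4, j = 6, giving x = w[0:4] = 0221, y = w[4:6] = 02, z = w[6:10] = 2211.
Check: |xy| = 6 ≤ 6 and |y| = 2 ≥ 1. Reading y takes M from D back to D, so every xyⁱz is accepted.
The DFA has 6 states, so the proof of the pumping lemma guarantees a repeated state among the first 6+1 visited; the segment between the two visits is the pumpable y.

02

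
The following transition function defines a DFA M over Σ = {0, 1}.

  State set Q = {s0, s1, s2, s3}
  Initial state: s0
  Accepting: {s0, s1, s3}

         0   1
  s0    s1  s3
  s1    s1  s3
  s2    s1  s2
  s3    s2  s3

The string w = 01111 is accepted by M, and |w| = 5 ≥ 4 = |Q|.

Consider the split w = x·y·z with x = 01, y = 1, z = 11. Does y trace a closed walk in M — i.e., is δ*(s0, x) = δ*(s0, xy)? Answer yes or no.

yes

State sequence: s0 -0-> s1 -1-> s3 -1-> s3

After x (step 2): s3. After xy (step 3): s3.
They match, so y = 1 drives M around a cycle from s3 back to itself; pumping y any number of times keeps M in s3 before reading z, and xyⁱz ∈ L(M) for every i ≥ 0.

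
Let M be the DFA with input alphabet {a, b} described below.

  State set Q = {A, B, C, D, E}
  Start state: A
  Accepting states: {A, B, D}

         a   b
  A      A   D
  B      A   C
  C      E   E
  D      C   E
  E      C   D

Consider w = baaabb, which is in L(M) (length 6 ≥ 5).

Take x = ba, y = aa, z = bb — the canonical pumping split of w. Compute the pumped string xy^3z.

baaaaaaabb

xy^3z = ba·aa·aa·aa·bb = baaaaaaabb.
Reading y = aa takes M from C back to C, so after x·y·y·y the machine is still in C, and z then leads to the accepting state D. Hence baaaaaaabb ∈ L(M).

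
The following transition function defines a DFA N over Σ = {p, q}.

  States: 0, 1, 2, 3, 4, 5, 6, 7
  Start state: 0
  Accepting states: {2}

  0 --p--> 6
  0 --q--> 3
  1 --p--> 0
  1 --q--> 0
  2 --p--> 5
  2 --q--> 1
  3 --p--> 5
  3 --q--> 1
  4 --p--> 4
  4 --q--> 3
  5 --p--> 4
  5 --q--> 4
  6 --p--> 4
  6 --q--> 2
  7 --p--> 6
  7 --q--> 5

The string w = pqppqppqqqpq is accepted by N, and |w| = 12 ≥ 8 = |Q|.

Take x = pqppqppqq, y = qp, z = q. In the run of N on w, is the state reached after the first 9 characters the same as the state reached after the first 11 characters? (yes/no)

no

Run of N on the first 11 characters of w = p q p p q p p q q q p:
  step 0: 0  (start)
  step 1: 6  (read p: 0→6)
  step 2: 2  (read q: 6→2)
  step 3: 5  (read p: 2→5)
  step 4: 4  (read p: 5→4)
  step 5: 3  (read q: 4→3)
  step 6: 5  (read p: 3→5)
  step 7: 4  (read p: 5→4)
  step 8: 3  (read q: 4→3)
  step 9: 1  (read q: 3→1)
  step 10: 0  (read q: 1→0)
  step 11: 6  (read p: 0→6)

After x (step 9): 1. After xy (step 11): 6.
They differ (1 ≠ 6), so y is not a cycle from the state after x; this split is not the one the pumping-lemma construction produces, and pumping y need not keep the string in L(N).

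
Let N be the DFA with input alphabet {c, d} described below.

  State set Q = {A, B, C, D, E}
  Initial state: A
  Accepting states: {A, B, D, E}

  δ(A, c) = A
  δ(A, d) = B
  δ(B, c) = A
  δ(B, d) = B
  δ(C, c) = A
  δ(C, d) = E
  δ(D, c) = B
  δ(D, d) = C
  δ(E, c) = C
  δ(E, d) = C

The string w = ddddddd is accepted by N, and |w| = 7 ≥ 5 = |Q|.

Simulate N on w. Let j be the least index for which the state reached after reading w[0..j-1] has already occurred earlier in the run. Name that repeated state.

State sequence: A -d-> B -d-> B -d-> B -d-> B -d-> B -d-> B -d-> B
First repeat at step 2: B was already visited.

The earliest repeat is at step j = 2: N is in B, which it already visited at step i = 1.
The DFA has 5 states, so the proof of the pumping lemma guarantees a repeated state among the first 5+1 visited; the segment between the two visits is the pumpable y.

B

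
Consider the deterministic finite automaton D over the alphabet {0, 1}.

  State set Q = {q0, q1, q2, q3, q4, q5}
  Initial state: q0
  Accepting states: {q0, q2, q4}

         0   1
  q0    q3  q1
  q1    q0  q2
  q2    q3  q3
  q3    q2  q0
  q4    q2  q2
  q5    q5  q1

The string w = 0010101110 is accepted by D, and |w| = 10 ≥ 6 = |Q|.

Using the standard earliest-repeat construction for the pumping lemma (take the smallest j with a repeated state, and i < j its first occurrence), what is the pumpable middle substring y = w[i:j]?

Run of D on w = 0 0 1 0 1 0 1 1 1 0:
  step 0: q0  (start)
  step 1: q3  (read 0: q0→q3)
  step 2: q2  (read 0: q3→q2)
  step 3: q3  (read 1: q2→q3)   ← first repeat (q3 seen earlier)
  step 4: q2  (read 0: q3→q2)
  step 5: q3  (read 1: q2→q3)
  step 6: q2  (read 0: q3→q2)
  step 7: q3  (read 1: q2→q3)
  step 8: q0  (read 1: q3→q0)
  step 9: q1  (read 1: q0→q1)
  step 10: q0  (read 0: q1→q0)

So i = 1, j = 3, giving x = w[0:1] = 0, y = w[1:3] = 01, z = w[3:10] = 0101110.
Check: |xy| = 3 ≤ 6 and |y| = 2 ≥ 1. Reading y takes D from q3 back to q3, so every xyⁱz is accepted.

01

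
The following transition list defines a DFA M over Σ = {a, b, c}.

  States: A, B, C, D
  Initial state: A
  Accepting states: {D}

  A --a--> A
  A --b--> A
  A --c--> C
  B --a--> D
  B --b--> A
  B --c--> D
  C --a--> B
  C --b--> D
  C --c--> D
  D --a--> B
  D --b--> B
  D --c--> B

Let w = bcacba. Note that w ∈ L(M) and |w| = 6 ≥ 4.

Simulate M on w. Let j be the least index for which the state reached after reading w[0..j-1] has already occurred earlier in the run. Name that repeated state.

Run of M on w = b c a c b a:
  step 0: A  (start)
  step 1: A  (read b: A→A)   ← first repeat (A seen earlier)
  step 2: C  (read c: A→C)
  step 3: B  (read a: C→B)
  step 4: D  (read c: B→D)
  step 5: B  (read b: D→B)
  step 6: D  (read a: B→D)

The earliest repeat is at step j = 1: M is in A, which it already visited at step i = 0.
With |Q| = 4, pigeonhole forces a state repeat no later than step 4; the substring read between the first and second visits to that state can be pumped.

A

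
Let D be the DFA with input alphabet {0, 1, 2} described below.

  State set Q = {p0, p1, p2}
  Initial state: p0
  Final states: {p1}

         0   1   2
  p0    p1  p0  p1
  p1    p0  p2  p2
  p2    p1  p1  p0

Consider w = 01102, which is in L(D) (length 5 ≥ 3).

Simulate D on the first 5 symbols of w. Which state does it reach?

p1

State sequence: p0 -0-> p1 -1-> p2 -1-> p1 -0-> p0 -2-> p1

After reading 5 characters, D is in state p1.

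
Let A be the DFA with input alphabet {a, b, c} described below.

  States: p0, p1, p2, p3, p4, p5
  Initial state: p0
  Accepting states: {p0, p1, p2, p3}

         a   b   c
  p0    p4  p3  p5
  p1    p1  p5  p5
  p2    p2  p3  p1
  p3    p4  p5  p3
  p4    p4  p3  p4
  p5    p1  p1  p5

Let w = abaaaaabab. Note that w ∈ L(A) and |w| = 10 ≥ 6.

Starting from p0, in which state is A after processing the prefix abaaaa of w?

p4

Run of A on the first 6 characters of w = a b a a a a:
  step 0: p0  (start)
  step 1: p4  (read a: p0→p4)
  step 2: p3  (read b: p4→p3)
  step 3: p4  (read a: p3→p4)
  step 4: p4  (read a: p4→p4)
  step 5: p4  (read a: p4→p4)
  step 6: p4  (read a: p4→p4)

After reading 6 characters, A is in state p4.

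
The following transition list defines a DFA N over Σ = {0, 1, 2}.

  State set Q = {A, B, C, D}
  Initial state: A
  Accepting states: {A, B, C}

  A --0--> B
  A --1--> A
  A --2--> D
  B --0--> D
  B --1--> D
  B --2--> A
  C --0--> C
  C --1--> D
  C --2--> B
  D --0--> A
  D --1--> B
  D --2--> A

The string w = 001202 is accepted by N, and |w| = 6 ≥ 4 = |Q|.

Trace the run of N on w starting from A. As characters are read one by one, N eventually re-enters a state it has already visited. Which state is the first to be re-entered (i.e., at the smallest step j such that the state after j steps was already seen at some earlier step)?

B

State sequence: A -0-> B -0-> D -1-> B -2-> A -0-> B -2-> A
First repeat at step 3: B was already visited.

The earliest repeat is at step j = 3: N is in B, which it already visited at step i = 1.
The DFA has 4 states, so the proof of the pumping lemma guarantees a repeated state among the first 4+1 visited; the segment between the two visits is the pumpable y.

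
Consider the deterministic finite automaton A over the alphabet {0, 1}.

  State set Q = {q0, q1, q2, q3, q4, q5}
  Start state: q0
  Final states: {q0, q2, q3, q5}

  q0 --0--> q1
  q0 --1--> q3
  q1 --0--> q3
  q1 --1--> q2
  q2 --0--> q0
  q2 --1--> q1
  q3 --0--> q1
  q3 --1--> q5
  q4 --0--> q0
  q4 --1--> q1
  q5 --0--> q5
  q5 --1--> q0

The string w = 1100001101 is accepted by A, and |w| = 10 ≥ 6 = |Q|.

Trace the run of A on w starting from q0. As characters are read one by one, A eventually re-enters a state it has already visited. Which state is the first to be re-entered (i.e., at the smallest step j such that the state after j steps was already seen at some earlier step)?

Run of A on w = 1 1 0 0 0 0 1 1 0 1:
  step 0: q0  (start)
  step 1: q3  (read 1: q0→q3)
  step 2: q5  (read 1: q3→q5)
  step 3: q5  (read 0: q5→q5)   ← first repeat (q5 seen earlier)
  step 4: q5  (read 0: q5→q5)
  step 5: q5  (read 0: q5→q5)
  step 6: q5  (read 0: q5→q5)
  step 7: q0  (read 1: q5→q0)
  step 8: q3  (read 1: q0→q3)
  step 9: q1  (read 0: q3→q1)
  step 10: q2  (read 1: q1→q2)

The earliest repeat is at step j = 3: A is in q5, which it already visited at step i = 2.
With |Q| = 6, pigeonhole forces a state repeat no later than step 6; the substring read between the first and second visits to that state can be pumped.

q5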